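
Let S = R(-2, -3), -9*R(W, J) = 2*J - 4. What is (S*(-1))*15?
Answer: -50/3 ≈ -16.667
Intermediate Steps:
R(W, J) = 4/9 - 2*J/9 (R(W, J) = -(2*J - 4)/9 = -(-4 + 2*J)/9 = 4/9 - 2*J/9)
S = 10/9 (S = 4/9 - 2/9*(-3) = 4/9 + 2/3 = 10/9 ≈ 1.1111)
(S*(-1))*15 = ((10/9)*(-1))*15 = -10/9*15 = -50/3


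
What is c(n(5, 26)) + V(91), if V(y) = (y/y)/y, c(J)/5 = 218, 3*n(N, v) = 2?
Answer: 99191/91 ≈ 1090.0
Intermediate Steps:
n(N, v) = ⅔ (n(N, v) = (⅓)*2 = ⅔)
c(J) = 1090 (c(J) = 5*218 = 1090)
V(y) = 1/y
c(n(5, 26)) + V(91) = 1090 + 1/91 = 99191/91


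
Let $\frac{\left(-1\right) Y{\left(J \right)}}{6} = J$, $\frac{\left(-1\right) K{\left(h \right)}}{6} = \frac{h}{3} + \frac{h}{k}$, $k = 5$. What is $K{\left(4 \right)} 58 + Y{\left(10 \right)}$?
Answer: $- \frac{4012}{5} \approx -802.4$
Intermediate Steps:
$K{\left(h \right)} = - \frac{16 h}{5}$ ($K{\left(h \right)} = - 6 \left(\frac{h}{3} + \frac{h}{5}\right) = - 6 \frac{8 h}{15} = - \frac{16 h}{5}$)
$Y{\left(J \right)} = - 6 J$
$K{\left(4 \right)} 58 + Y{\left(10 \right)} = \left(- \frac{16}{5}\right) 4 \cdot 58 - 60 = \left(- \frac{64}{5}\right) 58 - 60 = - \frac{3712}{5} - 60 = - \frac{4012}{5}$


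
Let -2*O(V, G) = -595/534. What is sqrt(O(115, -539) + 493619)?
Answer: sqrt(140758578429)/534 ≈ 702.58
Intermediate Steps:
O(V, G) = 595/1068 (O(V, G) = -(-595)/(2*534) = -1/2*(-595/534) = 595/1068)
sqrt(O(115, -539) + 493619) = sqrt(595/1068 + 493619) = sqrt(527185687/1068) = sqrt(140758578429)/534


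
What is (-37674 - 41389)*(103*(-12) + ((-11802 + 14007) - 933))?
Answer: -2846268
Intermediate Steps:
(-37674 - 41389)*(103*(-12) + ((-11802 + 14007) - 933)) = -79063*(-1236 + (2205 - 933)) = -79063*(-1236 + 1272) = -79063*36 = -2846268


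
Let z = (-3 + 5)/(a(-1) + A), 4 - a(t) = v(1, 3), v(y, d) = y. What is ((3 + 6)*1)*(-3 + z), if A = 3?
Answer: -24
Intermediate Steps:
a(t) = 3 (a(t) = 4 - 1*1 = 4 - 1 = 3)
z = 1/3 (z = (-3 + 5)/(3 + 3) = 2/6 = 2*(1/6) = 1/3 ≈ 0.33333)
((3 + 6)*1)*(-3 + z) = ((3 + 6)*1)*(-3 + 1/3) = (9*1)*(-8/3) = 9*(-8/3) = -24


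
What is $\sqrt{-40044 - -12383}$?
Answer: $i \sqrt{27661} \approx 166.32 i$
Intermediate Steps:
$\sqrt{-40044 - -12383} = \sqrt{-40044 + 12383} = \sqrt{-27661} = i \sqrt{27661}$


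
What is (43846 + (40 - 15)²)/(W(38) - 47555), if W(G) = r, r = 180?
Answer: -44471/47375 ≈ -0.93870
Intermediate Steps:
W(G) = 180
(43846 + (40 - 15)²)/(W(38) - 47555) = (43846 + (40 - 15)²)/(180 - 47555) = (43846 + 25²)/(-47375) = (43846 + 625)*(-1/47375) = 44471*(-1/47375) = -44471/47375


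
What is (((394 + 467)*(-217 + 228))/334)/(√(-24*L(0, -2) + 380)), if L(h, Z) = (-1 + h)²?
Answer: 9471*√89/59452 ≈ 1.5029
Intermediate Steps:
(((394 + 467)*(-217 + 228))/334)/(√(-24*L(0, -2) + 380)) = (((394 + 467)*(-217 + 228))/334)/(√(-24*(-1 + 0)² + 380)) = ((861*11)*(1/334))/(√(-24*(-1)² + 380)) = (9471*(1/334))/(√(-24*1 + 380)) = 9471/(334*(√(-24 + 380))) = 9471/(334*(√356)) = 9471/(334*((2*√89))) = 9471*(√89/178)/334 = 9471*√89/59452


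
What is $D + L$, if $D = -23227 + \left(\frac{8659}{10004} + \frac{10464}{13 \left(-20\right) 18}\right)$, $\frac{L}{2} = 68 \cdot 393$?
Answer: $\frac{58951849141}{1950780} \approx 30220.0$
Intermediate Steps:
$L = 53448$ ($L = 2 \cdot 68 \cdot 393 = 2 \cdot 26724 = 53448$)
$D = - \frac{45313440299}{1950780}$ ($D = -23227 + \left(8659 \cdot \frac{1}{10004} + \frac{10464}{\left(-260\right) 18}\right) = -23227 + \left(\frac{8659}{10004} + \frac{10464}{-4680}\right) = -23227 + \left(\frac{8659}{10004} + 10464 \left(- \frac{1}{4680}\right)\right) = -23227 + \left(\frac{8659}{10004} - \frac{436}{195}\right) = -23227 - \frac{2673239}{1950780} = - \frac{45313440299}{1950780} \approx -23228.0$)
$D + L = - \frac{45313440299}{1950780} + 53448 = \frac{58951849141}{1950780}$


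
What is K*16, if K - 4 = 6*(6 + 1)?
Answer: 736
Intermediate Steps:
K = 46 (K = 4 + 6*(6 + 1) = 4 + 6*7 = 4 + 42 = 46)
K*16 = 46*16 = 736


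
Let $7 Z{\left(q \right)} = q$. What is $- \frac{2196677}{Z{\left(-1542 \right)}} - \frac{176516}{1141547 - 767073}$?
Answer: $\frac{2878958386307}{288719454} \approx 9971.5$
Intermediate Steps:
$Z{\left(q \right)} = \frac{q}{7}$
$- \frac{2196677}{Z{\left(-1542 \right)}} - \frac{176516}{1141547 - 767073} = - \frac{2196677}{\frac{1}{7} \left(-1542\right)} - \frac{176516}{1141547 - 767073} = - \frac{2196677}{- \frac{1542}{7}} - \frac{176516}{374474} = \left(-2196677\right) \left(- \frac{7}{1542}\right) - \frac{88258}{187237} = \frac{15376739}{1542} - \frac{88258}{187237} = \frac{2878958386307}{288719454}$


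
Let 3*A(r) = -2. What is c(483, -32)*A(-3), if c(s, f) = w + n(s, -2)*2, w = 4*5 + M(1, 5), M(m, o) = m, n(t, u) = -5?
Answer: -22/3 ≈ -7.3333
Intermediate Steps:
A(r) = -⅔ (A(r) = (⅓)*(-2) = -⅔)
w = 21 (w = 4*5 + 1 = 20 + 1 = 21)
c(s, f) = 11 (c(s, f) = 21 - 5*2 = 21 - 10 = 11)
c(483, -32)*A(-3) = 11*(-⅔) = -22/3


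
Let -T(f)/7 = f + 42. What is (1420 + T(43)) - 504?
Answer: 321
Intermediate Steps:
T(f) = -294 - 7*f (T(f) = -7*(f + 42) = -7*(42 + f) = -294 - 7*f)
(1420 + T(43)) - 504 = (1420 + (-294 - 7*43)) - 504 = (1420 + (-294 - 301)) - 504 = (1420 - 595) - 504 = 825 - 504 = 321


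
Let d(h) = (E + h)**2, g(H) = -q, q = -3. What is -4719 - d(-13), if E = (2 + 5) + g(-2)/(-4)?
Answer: -76233/16 ≈ -4764.6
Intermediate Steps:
g(H) = 3 (g(H) = -1*(-3) = 3)
E = 25/4 (E = (2 + 5) + 3/(-4) = 7 + 3*(-1/4) = 7 - 3/4 = 25/4 ≈ 6.2500)
d(h) = (25/4 + h)**2
-4719 - d(-13) = -4719 - (25 + 4*(-13))**2/16 = -4719 - (25 - 52)**2/16 = -4719 - (-27)**2/16 = -4719 - 729/16 = -76233/16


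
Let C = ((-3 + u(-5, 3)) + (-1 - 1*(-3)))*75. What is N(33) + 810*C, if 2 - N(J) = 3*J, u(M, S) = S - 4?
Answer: -121597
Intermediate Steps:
u(M, S) = -4 + S
N(J) = 2 - 3*J
C = -150 (C = ((-3 + (-4 + 3)) + (-1 - 1*(-3)))*75 = ((-3 - 1) + (-1 + 3))*75 = (-4 + 2)*75 = -2*75 = -150)
N(33) + 810*C = (2 - 3*33) + 810*(-150) = (2 - 99) - 121500 = -97 - 121500 = -121597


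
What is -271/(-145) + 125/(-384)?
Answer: 85939/55680 ≈ 1.5434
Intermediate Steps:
-271/(-145) + 125/(-384) = -271*(-1/145) + 125*(-1/384) = 271/145 - 125/384 = 85939/55680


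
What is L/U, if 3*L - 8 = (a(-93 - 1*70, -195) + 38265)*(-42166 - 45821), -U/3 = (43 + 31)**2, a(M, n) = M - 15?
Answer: 3351160861/49284 ≈ 67997.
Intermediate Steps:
a(M, n) = -15 + M
U = -16428 (U = -3*(43 + 31)**2 = -3*74**2 = -3*5476 = -16428)
L = -3351160861/3 (L = 8/3 + (((-15 + (-93 - 1*70)) + 38265)*(-42166 - 45821))/3 = 8/3 + (((-15 + (-93 - 70)) + 38265)*(-87987))/3 = 8/3 + (((-15 - 163) + 38265)*(-87987))/3 = 8/3 + ((-178 + 38265)*(-87987))/3 = 8/3 + (38087*(-87987))/3 = 8/3 + (1/3)*(-3351160869) = 8/3 - 1117053623 = -3351160861/3 ≈ -1.1171e+9)
L/U = -3351160861/3/(-16428) = -3351160861/3*(-1/16428) = 3351160861/49284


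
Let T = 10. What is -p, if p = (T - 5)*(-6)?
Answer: 30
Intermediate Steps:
p = -30 (p = (10 - 5)*(-6) = 5*(-6) = -30)
-p = -1*(-30) = 30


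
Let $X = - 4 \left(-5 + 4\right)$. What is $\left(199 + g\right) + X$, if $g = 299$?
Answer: $502$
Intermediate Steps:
$X = 4$ ($X = \left(-4\right) \left(-1\right) = 4$)
$\left(199 + g\right) + X = \left(199 + 299\right) + 4 = 498 + 4 = 502$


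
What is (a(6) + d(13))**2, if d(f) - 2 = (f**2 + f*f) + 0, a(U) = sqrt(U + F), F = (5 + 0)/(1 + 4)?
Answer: (340 + sqrt(7))**2 ≈ 1.1741e+5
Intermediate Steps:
F = 1 (F = 5/5 = 5*(1/5) = 1)
a(U) = sqrt(1 + U) (a(U) = sqrt(U + 1) = sqrt(1 + U))
d(f) = 2 + 2*f**2 (d(f) = 2 + ((f**2 + f*f) + 0) = 2 + ((f**2 + f**2) + 0) = 2 + (2*f**2 + 0) = 2 + 2*f**2)
(a(6) + d(13))**2 = (sqrt(1 + 6) + (2 + 2*13**2))**2 = (sqrt(7) + (2 + 2*169))**2 = (sqrt(7) + (2 + 338))**2 = (sqrt(7) + 340)**2 = (340 + sqrt(7))**2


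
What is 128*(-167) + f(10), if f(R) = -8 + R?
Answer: -21374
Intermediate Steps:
128*(-167) + f(10) = 128*(-167) + (-8 + 10) = -21376 + 2 = -21374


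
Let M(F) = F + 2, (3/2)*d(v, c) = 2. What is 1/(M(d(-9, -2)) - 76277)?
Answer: -3/228821 ≈ -1.3111e-5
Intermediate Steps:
d(v, c) = 4/3 (d(v, c) = (2/3)*2 = 4/3)
M(F) = 2 + F
1/(M(d(-9, -2)) - 76277) = 1/((2 + 4/3) - 76277) = 1/(10/3 - 76277) = 1/(-228821/3) = -3/228821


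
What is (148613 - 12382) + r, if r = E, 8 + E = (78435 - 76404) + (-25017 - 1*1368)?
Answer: 111869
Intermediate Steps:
E = -24362 (E = -8 + ((78435 - 76404) + (-25017 - 1*1368)) = -8 + (2031 + (-25017 - 1368)) = -8 + (2031 - 26385) = -8 - 24354 = -24362)
r = -24362
(148613 - 12382) + r = (148613 - 12382) - 24362 = 136231 - 24362 = 111869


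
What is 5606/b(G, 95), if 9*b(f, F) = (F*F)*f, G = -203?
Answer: -50454/1832075 ≈ -0.027539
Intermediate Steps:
b(f, F) = f*F²/9 (b(f, F) = ((F*F)*f)/9 = (F²*f)/9 = (f*F²)/9 = f*F²/9)
5606/b(G, 95) = 5606/(((⅑)*(-203)*95²)) = 5606/(((⅑)*(-203)*9025)) = 5606/(-1832075/9) = 5606*(-9/1832075) = -50454/1832075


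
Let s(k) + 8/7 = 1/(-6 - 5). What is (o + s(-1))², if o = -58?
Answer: 20802721/5929 ≈ 3508.6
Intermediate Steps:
s(k) = -95/77 (s(k) = -8/7 + 1/(-6 - 5) = -8/7 + 1/(-11) = -8/7 - 1/11 = -95/77)
(o + s(-1))² = (-58 - 95/77)² = (-4561/77)² = 20802721/5929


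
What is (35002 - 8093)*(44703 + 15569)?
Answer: 1621859248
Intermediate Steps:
(35002 - 8093)*(44703 + 15569) = 26909*60272 = 1621859248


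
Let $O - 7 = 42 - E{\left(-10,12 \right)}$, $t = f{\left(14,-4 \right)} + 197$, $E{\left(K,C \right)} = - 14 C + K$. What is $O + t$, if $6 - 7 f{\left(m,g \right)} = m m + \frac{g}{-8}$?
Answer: $\frac{5555}{14} \approx 396.79$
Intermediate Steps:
$f{\left(m,g \right)} = \frac{6}{7} - \frac{m^{2}}{7} + \frac{g}{56}$ ($f{\left(m,g \right)} = \frac{6}{7} - \frac{m m + \frac{g}{-8}}{7} = \frac{6}{7} - \frac{m^{2} - \frac{g}{8}}{7} = \frac{6}{7} + \left(- \frac{m^{2}}{7} + \frac{g}{56}\right) = \frac{6}{7} - \frac{m^{2}}{7} + \frac{g}{56}$)
$E{\left(K,C \right)} = K - 14 C$
$t = \frac{2377}{14}$ ($t = \left(\frac{6}{7} - \frac{14^{2}}{7} + \frac{1}{56} \left(-4\right)\right) + 197 = \left(\frac{6}{7} - 28 - \frac{1}{14}\right) + 197 = - \frac{381}{14} + 197 = \frac{2377}{14} \approx 169.79$)
$O = 227$ ($O = 7 + \left(42 - \left(-10 - 168\right)\right) = 7 + \left(42 - -178\right) = 7 + \left(42 + 178\right) = 7 + 220 = 227$)
$O + t = 227 + \frac{2377}{14} = \frac{5555}{14}$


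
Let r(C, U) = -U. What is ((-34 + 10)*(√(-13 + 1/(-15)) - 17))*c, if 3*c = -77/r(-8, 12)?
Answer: 2618/3 - 2156*I*√15/45 ≈ 872.67 - 185.56*I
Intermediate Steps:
c = 77/36 (c = (-77/((-1*12)))/3 = (-77/(-12))/3 = (-77*(-1/12))/3 = (⅓)*(77/12) = 77/36 ≈ 2.1389)
((-34 + 10)*(√(-13 + 1/(-15)) - 17))*c = ((-34 + 10)*(√(-13 + 1/(-15)) - 17))*(77/36) = -24*(√(-13 - 1/15) - 17)*(77/36) = -24*(√(-196/15) - 17)*(77/36) = -24*(14*I*√15/15 - 17)*(77/36) = -24*(-17 + 14*I*√15/15)*(77/36) = (408 - 112*I*√15/5)*(77/36) = 2618/3 - 2156*I*√15/45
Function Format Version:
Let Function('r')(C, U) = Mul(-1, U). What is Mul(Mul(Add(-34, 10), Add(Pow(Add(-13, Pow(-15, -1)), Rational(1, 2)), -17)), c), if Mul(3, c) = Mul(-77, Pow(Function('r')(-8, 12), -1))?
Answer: Add(Rational(2618, 3), Mul(Rational(-2156, 45), I, Pow(15, Rational(1, 2)))) ≈ Add(872.67, Mul(-185.56, I))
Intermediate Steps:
c = Rational(77, 36) (c = Mul(Rational(1, 3), Mul(-77, Pow(Mul(-1, 12), -1))) = Mul(Rational(1, 3), Mul(-77, Pow(-12, -1))) = Mul(Rational(1, 3), Mul(-77, Rational(-1, 12))) = Mul(Rational(1, 3), Rational(77, 12)) = Rational(77, 36) ≈ 2.1389)
Mul(Mul(Add(-34, 10), Add(Pow(Add(-13, Pow(-15, -1)), Rational(1, 2)), -17)), c) = Mul(Mul(Add(-34, 10), Add(Pow(Add(-13, Pow(-15, -1)), Rational(1, 2)), -17)), Rational(77, 36)) = Mul(Mul(-24, Add(Pow(Add(-13, Rational(-1, 15)), Rational(1, 2)), -17)), Rational(77, 36)) = Mul(Mul(-24, Add(Pow(Rational(-196, 15), Rational(1, 2)), -17)), Rational(77, 36)) = Mul(Mul(-24, Add(Mul(Rational(14, 15), I, Pow(15, Rational(1, 2))), -17)), Rational(77, 36)) = Mul(Mul(-24, Add(-17, Mul(Rational(14, 15), I, Pow(15, Rational(1, 2))))), Rational(77, 36)) = Mul(Add(408, Mul(Rational(-112, 5), I, Pow(15, Rational(1, 2)))), Rational(77, 36)) = Add(Rational(2618, 3), Mul(Rational(-2156, 45), I, Pow(15, Rational(1, 2))))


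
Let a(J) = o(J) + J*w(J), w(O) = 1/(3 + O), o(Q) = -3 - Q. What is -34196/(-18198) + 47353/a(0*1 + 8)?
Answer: -4737582343/1028187 ≈ -4607.7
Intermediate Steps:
a(J) = -3 - J + J/(3 + J) (a(J) = (-3 - J) + J/(3 + J) = -3 - J + J/(3 + J))
-34196/(-18198) + 47353/a(0*1 + 8) = -34196/(-18198) + 47353/(-3 - (0*1 + 8) + (0*1 + 8)/(3 + (0*1 + 8))) = -34196*(-1/18198) + 47353/(-3 - (0 + 8) + (0 + 8)/(3 + (0 + 8))) = 17098/9099 + 47353/(-3 - 1*8 + 8/(3 + 8)) = 17098/9099 + 47353/(-3 - 8 + 8/11) = 17098/9099 + 47353/(-113/11) = 17098/9099 + 47353*(-11/113) = 17098/9099 - 520883/113 = -4737582343/1028187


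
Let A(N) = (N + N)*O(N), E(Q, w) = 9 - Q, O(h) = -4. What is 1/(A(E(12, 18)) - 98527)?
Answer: -1/98503 ≈ -1.0152e-5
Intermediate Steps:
A(N) = -8*N (A(N) = (N + N)*(-4) = (2*N)*(-4) = -8*N)
1/(A(E(12, 18)) - 98527) = 1/(-8*(9 - 1*12) - 98527) = 1/(-8*(9 - 12) - 98527) = 1/(-8*(-3) - 98527) = 1/(24 - 98527) = 1/(-98503) = -1/98503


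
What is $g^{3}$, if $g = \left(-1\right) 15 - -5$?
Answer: $-1000$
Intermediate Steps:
$g = -10$ ($g = -15 + 5 = -10$)
$g^{3} = \left(-10\right)^{3} = -1000$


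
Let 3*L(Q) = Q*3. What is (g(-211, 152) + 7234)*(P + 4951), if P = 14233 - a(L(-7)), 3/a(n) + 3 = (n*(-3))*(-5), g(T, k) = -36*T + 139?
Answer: 10337965625/36 ≈ 2.8717e+8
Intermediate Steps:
L(Q) = Q (L(Q) = (Q*3)/3 = (3*Q)/3 = Q)
g(T, k) = 139 - 36*T
a(n) = 3/(-3 + 15*n) (a(n) = 3/(-3 + (n*(-3))*(-5)) = 3/(-3 - 3*n*(-5)) = 3/(-3 + 15*n))
P = 512389/36 (P = 14233 - 1/(-1 + 5*(-7)) = 14233 - 1/(-1 - 35) = 14233 - 1/(-36) = 14233 - 1*(-1/36) = 14233 + 1/36 = 512389/36 ≈ 14233.)
(g(-211, 152) + 7234)*(P + 4951) = ((139 - 36*(-211)) + 7234)*(512389/36 + 4951) = ((139 + 7596) + 7234)*(690625/36) = (7735 + 7234)*(690625/36) = 14969*(690625/36) = 10337965625/36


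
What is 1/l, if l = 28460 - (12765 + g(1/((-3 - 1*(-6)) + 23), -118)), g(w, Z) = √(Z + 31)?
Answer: 15695/246333112 + I*√87/246333112 ≈ 6.3715e-5 + 3.7865e-8*I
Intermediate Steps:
g(w, Z) = √(31 + Z)
l = 15695 - I*√87 (l = 28460 - (12765 + √(31 - 118)) = 28460 - (12765 + √(-87)) = 28460 - (12765 + I*√87) = 28460 + (-12765 - I*√87) = 15695 - I*√87 ≈ 15695.0 - 9.3274*I)
1/l = 1/(15695 - I*√87)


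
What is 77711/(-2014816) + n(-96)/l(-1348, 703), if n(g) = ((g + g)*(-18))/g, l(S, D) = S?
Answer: -8055263/678992992 ≈ -0.011864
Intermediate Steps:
n(g) = -36 (n(g) = ((2*g)*(-18))/g = (-36*g)/g = -36)
77711/(-2014816) + n(-96)/l(-1348, 703) = 77711/(-2014816) - 36/(-1348) = 77711*(-1/2014816) - 36*(-1/1348) = -77711/2014816 + 9/337 = -8055263/678992992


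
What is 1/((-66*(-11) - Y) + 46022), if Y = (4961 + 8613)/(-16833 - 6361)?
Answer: 11597/542143343 ≈ 2.1391e-5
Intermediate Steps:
Y = -6787/11597 (Y = 13574/(-23194) = 13574*(-1/23194) = -6787/11597 ≈ -0.58524)
1/((-66*(-11) - Y) + 46022) = 1/((-66*(-11) - 1*(-6787/11597)) + 46022) = 1/((726 + 6787/11597) + 46022) = 1/(8426209/11597 + 46022) = 1/(542143343/11597) = 11597/542143343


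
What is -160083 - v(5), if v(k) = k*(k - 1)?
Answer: -160103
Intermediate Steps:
v(k) = k*(-1 + k)
-160083 - v(5) = -160083 - 5*(-1 + 5) = -160083 - 5*4 = -160083 - 1*20 = -160083 - 20 = -160103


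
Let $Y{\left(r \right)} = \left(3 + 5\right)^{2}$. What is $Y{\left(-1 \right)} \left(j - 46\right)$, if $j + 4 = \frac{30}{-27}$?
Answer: $- \frac{29440}{9} \approx -3271.1$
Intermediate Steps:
$Y{\left(r \right)} = 64$ ($Y{\left(r \right)} = 8^{2} = 64$)
$j = - \frac{46}{9}$ ($j = -4 + \frac{30}{-27} = -4 + 30 \left(- \frac{1}{27}\right) = -4 - \frac{10}{9} = - \frac{46}{9} \approx -5.1111$)
$Y{\left(-1 \right)} \left(j - 46\right) = 64 \left(- \frac{46}{9} - 46\right) = 64 \left(- \frac{460}{9}\right) = - \frac{29440}{9}$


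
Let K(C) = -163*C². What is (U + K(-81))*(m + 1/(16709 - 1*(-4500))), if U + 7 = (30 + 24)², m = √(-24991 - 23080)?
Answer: -1066534/21209 - 1066534*I*√48071 ≈ -50.287 - 2.3384e+8*I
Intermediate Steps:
m = I*√48071 (m = √(-48071) = I*√48071 ≈ 219.25*I)
U = 2909 (U = -7 + (30 + 24)² = -7 + 54² = -7 + 2916 = 2909)
(U + K(-81))*(m + 1/(16709 - 1*(-4500))) = (2909 - 163*(-81)²)*(I*√48071 + 1/(16709 - 1*(-4500))) = (2909 - 163*6561)*(I*√48071 + 1/(16709 + 4500)) = (2909 - 1069443)*(I*√48071 + 1/21209) = -1066534*(I*√48071 + 1/21209) = -1066534*(1/21209 + I*√48071) = -1066534/21209 - 1066534*I*√48071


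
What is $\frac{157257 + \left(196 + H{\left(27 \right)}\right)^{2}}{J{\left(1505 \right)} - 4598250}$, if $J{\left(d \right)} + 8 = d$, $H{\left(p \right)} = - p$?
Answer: $- \frac{185818}{4596753} \approx -0.040424$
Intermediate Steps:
$J{\left(d \right)} = -8 + d$
$\frac{157257 + \left(196 + H{\left(27 \right)}\right)^{2}}{J{\left(1505 \right)} - 4598250} = \frac{157257 + \left(196 - 27\right)^{2}}{\left(-8 + 1505\right) - 4598250} = \frac{157257 + \left(196 - 27\right)^{2}}{1497 - 4598250} = \frac{157257 + 169^{2}}{-4596753} = \left(157257 + 28561\right) \left(- \frac{1}{4596753}\right) = 185818 \left(- \frac{1}{4596753}\right) = - \frac{185818}{4596753}$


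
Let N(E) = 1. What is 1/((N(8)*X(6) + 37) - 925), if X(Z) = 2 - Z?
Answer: -1/892 ≈ -0.0011211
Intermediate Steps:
1/((N(8)*X(6) + 37) - 925) = 1/((1*(2 - 1*6) + 37) - 925) = 1/((1*(2 - 6) + 37) - 925) = 1/((1*(-4) + 37) - 925) = 1/((-4 + 37) - 925) = 1/(33 - 925) = 1/(-892) = -1/892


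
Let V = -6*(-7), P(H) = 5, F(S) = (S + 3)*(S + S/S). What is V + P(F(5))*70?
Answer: 392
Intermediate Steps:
F(S) = (1 + S)*(3 + S) (F(S) = (3 + S)*(S + 1) = (3 + S)*(1 + S) = (1 + S)*(3 + S))
V = 42
V + P(F(5))*70 = 42 + 5*70 = 42 + 350 = 392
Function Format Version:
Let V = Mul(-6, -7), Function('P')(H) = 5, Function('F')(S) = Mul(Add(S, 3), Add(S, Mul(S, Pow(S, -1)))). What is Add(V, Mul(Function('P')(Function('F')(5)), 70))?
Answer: 392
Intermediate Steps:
Function('F')(S) = Mul(Add(1, S), Add(3, S)) (Function('F')(S) = Mul(Add(3, S), Add(S, 1)) = Mul(Add(3, S), Add(1, S)) = Mul(Add(1, S), Add(3, S)))
V = 42
Add(V, Mul(Function('P')(Function('F')(5)), 70)) = Add(42, Mul(5, 70)) = Add(42, 350) = 392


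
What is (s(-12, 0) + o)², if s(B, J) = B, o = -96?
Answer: 11664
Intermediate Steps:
(s(-12, 0) + o)² = (-12 - 96)² = (-108)² = 11664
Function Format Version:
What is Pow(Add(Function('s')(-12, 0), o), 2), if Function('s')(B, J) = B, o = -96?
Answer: 11664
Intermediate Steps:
Pow(Add(Function('s')(-12, 0), o), 2) = Pow(Add(-12, -96), 2) = Pow(-108, 2) = 11664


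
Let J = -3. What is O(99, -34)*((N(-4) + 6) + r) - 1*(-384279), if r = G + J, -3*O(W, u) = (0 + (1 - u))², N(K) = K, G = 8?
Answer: 1144262/3 ≈ 3.8142e+5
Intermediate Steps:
O(W, u) = -(1 - u)²/3 (O(W, u) = -(0 + (1 - u))²/3 = -(1 - u)²/3)
r = 5 (r = 8 - 3 = 5)
O(99, -34)*((N(-4) + 6) + r) - 1*(-384279) = (-(-1 - 34)²/3)*((-4 + 6) + 5) - 1*(-384279) = (-⅓*(-35)²)*(2 + 5) + 384279 = -⅓*1225*7 + 384279 = -1225/3*7 + 384279 = -8575/3 + 384279 = 1144262/3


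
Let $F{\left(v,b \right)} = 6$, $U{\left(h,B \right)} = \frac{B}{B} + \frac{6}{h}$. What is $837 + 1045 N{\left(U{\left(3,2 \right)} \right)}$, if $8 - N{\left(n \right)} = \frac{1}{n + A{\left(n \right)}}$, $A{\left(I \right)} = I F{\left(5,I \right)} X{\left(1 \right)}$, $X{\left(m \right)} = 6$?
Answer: $\frac{1019822}{111} \approx 9187.6$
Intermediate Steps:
$U{\left(h,B \right)} = 1 + \frac{6}{h}$
$A{\left(I \right)} = 36 I$ ($A{\left(I \right)} = I 6 \cdot 6 = 6 I 6 = 36 I$)
$N{\left(n \right)} = 8 - \frac{1}{37 n}$ ($N{\left(n \right)} = 8 - \frac{1}{n + 36 n} = 8 - \frac{1}{37 n}$)
$837 + 1045 N{\left(U{\left(3,2 \right)} \right)} = 837 + 1045 \left(8 - \frac{1}{37 \frac{6 + 3}{3}}\right) = 837 + 1045 \left(8 - \frac{1}{37 \cdot \frac{1}{3} \cdot 9}\right) = 837 + 1045 \left(8 - \frac{1}{37 \cdot 3}\right) = 837 + 1045 \left(8 - \frac{1}{111}\right) = 837 + 1045 \cdot \frac{887}{111} = 837 + \frac{926915}{111} = \frac{1019822}{111}$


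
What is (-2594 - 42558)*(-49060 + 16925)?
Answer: 1450959520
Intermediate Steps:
(-2594 - 42558)*(-49060 + 16925) = -45152*(-32135) = 1450959520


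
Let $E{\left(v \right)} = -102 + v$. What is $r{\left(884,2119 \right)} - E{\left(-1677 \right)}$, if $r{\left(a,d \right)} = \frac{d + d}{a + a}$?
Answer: $\frac{121135}{68} \approx 1781.4$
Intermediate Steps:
$r{\left(a,d \right)} = \frac{d}{a}$ ($r{\left(a,d \right)} = \frac{2 d}{2 a} = 2 d \frac{1}{2 a} = \frac{d}{a}$)
$r{\left(884,2119 \right)} - E{\left(-1677 \right)} = \frac{2119}{884} - \left(-102 - 1677\right) = 2119 \cdot \frac{1}{884} - -1779 = \frac{163}{68} + 1779 = \frac{121135}{68}$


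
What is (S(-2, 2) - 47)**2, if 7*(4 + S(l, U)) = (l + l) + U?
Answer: 128881/49 ≈ 2630.2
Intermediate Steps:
S(l, U) = -4 + U/7 + 2*l/7 (S(l, U) = -4 + ((l + l) + U)/7 = -4 + (2*l + U)/7 = -4 + (U + 2*l)/7 = -4 + (U/7 + 2*l/7) = -4 + U/7 + 2*l/7)
(S(-2, 2) - 47)**2 = ((-4 + (1/7)*2 + (2/7)*(-2)) - 47)**2 = ((-4 + 2/7 - 4/7) - 47)**2 = (-30/7 - 47)**2 = (-359/7)**2 = 128881/49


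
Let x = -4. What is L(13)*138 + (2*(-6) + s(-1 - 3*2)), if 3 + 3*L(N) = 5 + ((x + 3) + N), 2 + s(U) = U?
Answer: 623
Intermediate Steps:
s(U) = -2 + U
L(N) = ⅓ + N/3 (L(N) = -1 + (5 + ((-4 + 3) + N))/3 = -1 + (5 + (-1 + N))/3 = -1 + (4 + N)/3 = -1 + (4/3 + N/3) = ⅓ + N/3)
L(13)*138 + (2*(-6) + s(-1 - 3*2)) = (⅓ + (⅓)*13)*138 + (2*(-6) + (-2 + (-1 - 3*2))) = (⅓ + 13/3)*138 + (-12 + (-2 + (-1 - 6))) = (14/3)*138 + (-12 + (-2 - 7)) = 644 + (-12 - 9) = 644 - 21 = 623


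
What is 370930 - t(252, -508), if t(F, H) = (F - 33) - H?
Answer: 370203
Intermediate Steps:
t(F, H) = -33 + F - H (t(F, H) = (-33 + F) - H = -33 + F - H)
370930 - t(252, -508) = 370930 - (-33 + 252 - 1*(-508)) = 370930 - (-33 + 252 + 508) = 370930 - 1*727 = 370930 - 727 = 370203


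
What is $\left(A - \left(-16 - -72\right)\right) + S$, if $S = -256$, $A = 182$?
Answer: $-130$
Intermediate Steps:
$\left(A - \left(-16 - -72\right)\right) + S = \left(182 - \left(-16 - -72\right)\right) - 256 = \left(182 - \left(-16 + 72\right)\right) - 256 = \left(182 - 56\right) - 256 = 126 - 256 = -130$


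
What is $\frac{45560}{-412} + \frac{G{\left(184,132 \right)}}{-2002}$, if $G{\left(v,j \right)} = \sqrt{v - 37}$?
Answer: $- \frac{11390}{103} - \frac{\sqrt{3}}{286} \approx -110.59$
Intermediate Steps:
$G{\left(v,j \right)} = \sqrt{-37 + v}$
$\frac{45560}{-412} + \frac{G{\left(184,132 \right)}}{-2002} = \frac{45560}{-412} + \frac{\sqrt{-37 + 184}}{-2002} = 45560 \left(- \frac{1}{412}\right) + \sqrt{147} \left(- \frac{1}{2002}\right) = - \frac{11390}{103} + 7 \sqrt{3} \left(- \frac{1}{2002}\right) = - \frac{11390}{103} - \frac{\sqrt{3}}{286}$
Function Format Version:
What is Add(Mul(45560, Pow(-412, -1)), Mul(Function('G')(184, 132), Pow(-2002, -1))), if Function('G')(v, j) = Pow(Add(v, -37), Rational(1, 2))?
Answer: Add(Rational(-11390, 103), Mul(Rational(-1, 286), Pow(3, Rational(1, 2)))) ≈ -110.59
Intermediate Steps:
Function('G')(v, j) = Pow(Add(-37, v), Rational(1, 2))
Add(Mul(45560, Pow(-412, -1)), Mul(Function('G')(184, 132), Pow(-2002, -1))) = Add(Mul(45560, Pow(-412, -1)), Mul(Pow(Add(-37, 184), Rational(1, 2)), Pow(-2002, -1))) = Add(Mul(45560, Rational(-1, 412)), Mul(Pow(147, Rational(1, 2)), Rational(-1, 2002))) = Add(Rational(-11390, 103), Mul(Mul(7, Pow(3, Rational(1, 2))), Rational(-1, 2002))) = Add(Rational(-11390, 103), Mul(Rational(-1, 286), Pow(3, Rational(1, 2))))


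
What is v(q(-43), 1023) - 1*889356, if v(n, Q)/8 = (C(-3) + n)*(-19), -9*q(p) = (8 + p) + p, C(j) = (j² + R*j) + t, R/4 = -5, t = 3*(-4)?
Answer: -2698012/3 ≈ -8.9934e+5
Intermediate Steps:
t = -12
R = -20 (R = 4*(-5) = -20)
C(j) = -12 + j² - 20*j (C(j) = (j² - 20*j) - 12 = -12 + j² - 20*j)
q(p) = -8/9 - 2*p/9 (q(p) = -((8 + p) + p)/9 = -(8 + 2*p)/9 = -8/9 - 2*p/9)
v(n, Q) = -8664 - 152*n (v(n, Q) = 8*(((-12 + (-3)² - 20*(-3)) + n)*(-19)) = 8*(((-12 + 9 + 60) + n)*(-19)) = 8*((57 + n)*(-19)) = 8*(-1083 - 19*n) = -8664 - 152*n)
v(q(-43), 1023) - 1*889356 = (-8664 - 152*(-8/9 - 2/9*(-43))) - 1*889356 = (-8664 - 152*(-8/9 + 86/9)) - 889356 = (-8664 - 152*26/3) - 889356 = (-8664 - 3952/3) - 889356 = -29944/3 - 889356 = -2698012/3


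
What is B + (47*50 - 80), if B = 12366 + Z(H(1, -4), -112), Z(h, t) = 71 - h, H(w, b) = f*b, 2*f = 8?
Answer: 14723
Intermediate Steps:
f = 4 (f = (½)*8 = 4)
H(w, b) = 4*b
B = 12453 (B = 12366 + (71 - 4*(-4)) = 12366 + (71 - 1*(-16)) = 12366 + (71 + 16) = 12366 + 87 = 12453)
B + (47*50 - 80) = 12453 + (47*50 - 80) = 12453 + (2350 - 80) = 12453 + 2270 = 14723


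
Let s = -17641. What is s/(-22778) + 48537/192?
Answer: 184827143/728896 ≈ 253.57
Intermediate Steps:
s/(-22778) + 48537/192 = -17641/(-22778) + 48537/192 = -17641*(-1/22778) + 48537*(1/192) = 17641/22778 + 16179/64 = 184827143/728896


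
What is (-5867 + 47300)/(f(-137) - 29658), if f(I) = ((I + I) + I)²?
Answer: 13811/46421 ≈ 0.29752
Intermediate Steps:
f(I) = 9*I² (f(I) = (2*I + I)² = (3*I)² = 9*I²)
(-5867 + 47300)/(f(-137) - 29658) = (-5867 + 47300)/(9*(-137)² - 29658) = 41433/(9*18769 - 29658) = 41433/(168921 - 29658) = 41433/139263 = 41433*(1/139263) = 13811/46421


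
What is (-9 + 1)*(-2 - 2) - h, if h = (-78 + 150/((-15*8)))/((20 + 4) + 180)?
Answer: 26429/816 ≈ 32.388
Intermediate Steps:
h = -317/816 (h = (-78 + 150/(-120))/(24 + 180) = (-78 + 150*(-1/120))/204 = (-78 - 5/4)*(1/204) = -317/4*1/204 = -317/816 ≈ -0.38848)
(-9 + 1)*(-2 - 2) - h = (-9 + 1)*(-2 - 2) - 1*(-317/816) = -8*(-4) + 317/816 = 32 + 317/816 = 26429/816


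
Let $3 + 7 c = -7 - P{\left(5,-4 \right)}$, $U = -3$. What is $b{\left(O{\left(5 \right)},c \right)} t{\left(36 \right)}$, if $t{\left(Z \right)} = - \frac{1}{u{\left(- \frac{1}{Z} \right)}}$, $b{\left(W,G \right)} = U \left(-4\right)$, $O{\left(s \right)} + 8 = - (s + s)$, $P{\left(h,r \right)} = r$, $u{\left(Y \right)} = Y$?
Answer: $432$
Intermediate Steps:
$O{\left(s \right)} = -8 - 2 s$ ($O{\left(s \right)} = -8 - \left(s + s\right) = -8 - 2 s$)
$c = - \frac{6}{7}$ ($c = - \frac{3}{7} + \frac{-7 - -4}{7} = - \frac{3}{7} + \frac{-7 + 4}{7} = - \frac{3}{7} + \frac{1}{7} \left(-3\right) = - \frac{3}{7} - \frac{3}{7} = - \frac{6}{7} \approx -0.85714$)
$b{\left(W,G \right)} = 12$ ($b{\left(W,G \right)} = \left(-3\right) \left(-4\right) = 12$)
$t{\left(Z \right)} = Z$ ($t{\left(Z \right)} = - \frac{1}{\left(-1\right) \frac{1}{Z}} = - \left(-1\right) Z = Z$)
$b{\left(O{\left(5 \right)},c \right)} t{\left(36 \right)} = 12 \cdot 36 = 432$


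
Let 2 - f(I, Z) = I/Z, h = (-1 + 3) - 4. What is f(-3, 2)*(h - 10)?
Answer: -42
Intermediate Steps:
h = -2 (h = 2 - 4 = -2)
f(I, Z) = 2 - I/Z
f(-3, 2)*(h - 10) = (2 - 1*(-3)/2)*(-2 - 10) = (2 - 1*(-3)*1/2)*(-12) = (2 + 3/2)*(-12) = (7/2)*(-12) = -42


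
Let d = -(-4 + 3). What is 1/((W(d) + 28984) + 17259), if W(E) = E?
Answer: 1/46244 ≈ 2.1624e-5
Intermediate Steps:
d = 1 (d = -1*(-1) = 1)
1/((W(d) + 28984) + 17259) = 1/((1 + 28984) + 17259) = 1/(28985 + 17259) = 1/46244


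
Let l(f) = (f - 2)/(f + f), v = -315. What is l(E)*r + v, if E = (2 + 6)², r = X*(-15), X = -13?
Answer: -14115/64 ≈ -220.55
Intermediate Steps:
r = 195 (r = -13*(-15) = 195)
E = 64 (E = 8² = 64)
l(f) = (-2 + f)/(2*f) (l(f) = (-2 + f)/((2*f)) = (-2 + f)*(1/(2*f)) = (-2 + f)/(2*f))
l(E)*r + v = ((½)*(-2 + 64)/64)*195 - 315 = ((½)*(1/64)*62)*195 - 315 = (31/64)*195 - 315 = 6045/64 - 315 = -14115/64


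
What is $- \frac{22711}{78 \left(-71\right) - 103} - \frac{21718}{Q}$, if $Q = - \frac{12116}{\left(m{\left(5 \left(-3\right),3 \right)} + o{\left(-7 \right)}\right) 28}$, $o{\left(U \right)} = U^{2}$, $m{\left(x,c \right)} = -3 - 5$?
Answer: $\frac{35229516925}{17086589} \approx 2061.8$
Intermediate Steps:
$m{\left(x,c \right)} = -8$ ($m{\left(x,c \right)} = -3 - 5 = -8$)
$Q = - \frac{3029}{287}$ ($Q = - \frac{12116}{\left(-8 + \left(-7\right)^{2}\right) 28} = - \frac{12116}{\left(-8 + 49\right) 28} = - \frac{12116}{41 \cdot 28} = - \frac{12116}{1148} = \left(-12116\right) \frac{1}{1148} = - \frac{3029}{287} \approx -10.554$)
$- \frac{22711}{78 \left(-71\right) - 103} - \frac{21718}{Q} = - \frac{22711}{78 \left(-71\right) - 103} - \frac{21718}{- \frac{3029}{287}} = - \frac{22711}{-5538 - 103} - - \frac{6233066}{3029} = - \frac{22711}{-5641} + \frac{6233066}{3029} = \left(-22711\right) \left(- \frac{1}{5641}\right) + \frac{6233066}{3029} = \frac{22711}{5641} + \frac{6233066}{3029} = \frac{35229516925}{17086589}$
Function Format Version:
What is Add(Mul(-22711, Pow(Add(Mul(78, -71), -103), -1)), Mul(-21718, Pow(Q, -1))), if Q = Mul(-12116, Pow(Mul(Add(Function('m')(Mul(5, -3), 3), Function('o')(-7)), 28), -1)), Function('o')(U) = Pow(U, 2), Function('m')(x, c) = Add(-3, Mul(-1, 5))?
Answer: Rational(35229516925, 17086589) ≈ 2061.8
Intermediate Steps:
Function('m')(x, c) = -8 (Function('m')(x, c) = Add(-3, -5) = -8)
Q = Rational(-3029, 287) (Q = Mul(-12116, Pow(Mul(Add(-8, Pow(-7, 2)), 28), -1)) = Mul(-12116, Pow(Mul(Add(-8, 49), 28), -1)) = Mul(-12116, Pow(Mul(41, 28), -1)) = Mul(-12116, Pow(1148, -1)) = Mul(-12116, Rational(1, 1148)) = Rational(-3029, 287) ≈ -10.554)
Add(Mul(-22711, Pow(Add(Mul(78, -71), -103), -1)), Mul(-21718, Pow(Q, -1))) = Add(Mul(-22711, Pow(Add(Mul(78, -71), -103), -1)), Mul(-21718, Pow(Rational(-3029, 287), -1))) = Add(Mul(-22711, Pow(Add(-5538, -103), -1)), Mul(-21718, Rational(-287, 3029))) = Add(Mul(-22711, Pow(-5641, -1)), Rational(6233066, 3029)) = Add(Mul(-22711, Rational(-1, 5641)), Rational(6233066, 3029)) = Add(Rational(22711, 5641), Rational(6233066, 3029)) = Rational(35229516925, 17086589)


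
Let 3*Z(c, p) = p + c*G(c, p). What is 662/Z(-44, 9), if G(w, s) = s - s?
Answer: 662/3 ≈ 220.67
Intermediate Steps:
G(w, s) = 0
Z(c, p) = p/3 (Z(c, p) = (p + c*0)/3 = (p + 0)/3 = p/3)
662/Z(-44, 9) = 662/(((1/3)*9)) = 662/3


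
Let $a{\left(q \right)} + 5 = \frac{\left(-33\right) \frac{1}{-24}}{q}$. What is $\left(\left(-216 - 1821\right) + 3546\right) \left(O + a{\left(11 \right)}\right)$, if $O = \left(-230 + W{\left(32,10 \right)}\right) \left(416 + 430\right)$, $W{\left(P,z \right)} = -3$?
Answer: $- \frac{2379667347}{8} \approx -2.9746 \cdot 10^{8}$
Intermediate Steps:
$a{\left(q \right)} = -5 + \frac{11}{8 q}$ ($a{\left(q \right)} = -5 + \frac{\left(-33\right) \frac{1}{-24}}{q} = -5 + \frac{\left(-33\right) \left(- \frac{1}{24}\right)}{q} = -5 + \frac{11}{8 q}$)
$O = -197118$ ($O = \left(-230 - 3\right) \left(416 + 430\right) = \left(-233\right) 846 = -197118$)
$\left(\left(-216 - 1821\right) + 3546\right) \left(O + a{\left(11 \right)}\right) = \left(\left(-216 - 1821\right) + 3546\right) \left(-197118 - \left(5 - \frac{11}{8 \cdot 11}\right)\right) = \left(\left(-216 - 1821\right) + 3546\right) \left(-197118 + \left(-5 + \frac{11}{8} \cdot \frac{1}{11}\right)\right) = \left(-2037 + 3546\right) \left(-197118 + \left(-5 + \frac{1}{8}\right)\right) = 1509 \left(-197118 - \frac{39}{8}\right) = 1509 \left(- \frac{1576983}{8}\right) = - \frac{2379667347}{8}$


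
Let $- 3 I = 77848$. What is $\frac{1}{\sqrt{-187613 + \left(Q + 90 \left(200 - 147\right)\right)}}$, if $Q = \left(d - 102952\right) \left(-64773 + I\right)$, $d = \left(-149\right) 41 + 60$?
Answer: $\frac{\sqrt{88997779914}}{29665926638} \approx 1.0056 \cdot 10^{-5}$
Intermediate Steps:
$d = -6049$ ($d = -6109 + 60 = -6049$)
$I = - \frac{77848}{3}$ ($I = \left(- \frac{1}{3}\right) 77848 = - \frac{77848}{3} \approx -25949.0$)
$Q = \frac{29666475167}{3}$ ($Q = \left(-6049 - 102952\right) \left(-64773 - \frac{77848}{3}\right) = \left(-109001\right) \left(- \frac{272167}{3}\right) = \frac{29666475167}{3} \approx 9.8888 \cdot 10^{9}$)
$\frac{1}{\sqrt{-187613 + \left(Q + 90 \left(200 - 147\right)\right)}} = \frac{1}{\sqrt{-187613 + \left(\frac{29666475167}{3} + 90 \left(200 - 147\right)\right)}} = \frac{1}{\sqrt{-187613 + \left(\frac{29666475167}{3} + 90 \cdot 53\right)}} = \frac{1}{\sqrt{-187613 + \left(\frac{29666475167}{3} + 4770\right)}} = \frac{1}{\sqrt{-187613 + \frac{29666489477}{3}}} = \frac{1}{\sqrt{\frac{29665926638}{3}}} = \frac{1}{\frac{1}{3} \sqrt{88997779914}} = \frac{\sqrt{88997779914}}{29665926638}$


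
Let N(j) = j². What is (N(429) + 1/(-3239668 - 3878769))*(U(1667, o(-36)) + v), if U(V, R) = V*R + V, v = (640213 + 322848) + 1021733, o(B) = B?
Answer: 2523810520136714284/7118437 ≈ 3.5455e+11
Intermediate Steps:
v = 1984794 (v = 963061 + 1021733 = 1984794)
U(V, R) = V + R*V (U(V, R) = R*V + V = V + R*V)
(N(429) + 1/(-3239668 - 3878769))*(U(1667, o(-36)) + v) = (429² + 1/(-3239668 - 3878769))*(1667*(1 - 36) + 1984794) = (184041 + 1/(-7118437))*(1667*(-35) + 1984794) = (184041 - 1/7118437)*(-58345 + 1984794) = (1310084263916/7118437)*1926449 = 2523810520136714284/7118437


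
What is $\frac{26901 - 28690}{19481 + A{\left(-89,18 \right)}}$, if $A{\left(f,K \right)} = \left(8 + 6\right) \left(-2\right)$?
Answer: $- \frac{1789}{19453} \approx -0.091965$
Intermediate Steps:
$A{\left(f,K \right)} = -28$ ($A{\left(f,K \right)} = 14 \left(-2\right) = -28$)
$\frac{26901 - 28690}{19481 + A{\left(-89,18 \right)}} = \frac{26901 - 28690}{19481 - 28} = - \frac{1789}{19453}$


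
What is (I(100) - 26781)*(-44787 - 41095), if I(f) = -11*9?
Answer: 2308508160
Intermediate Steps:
I(f) = -99
(I(100) - 26781)*(-44787 - 41095) = (-99 - 26781)*(-44787 - 41095) = -26880*(-85882) = 2308508160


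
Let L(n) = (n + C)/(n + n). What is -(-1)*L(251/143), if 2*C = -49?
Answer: -6505/1004 ≈ -6.4791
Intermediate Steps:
C = -49/2 (C = (½)*(-49) = -49/2 ≈ -24.500)
L(n) = (-49/2 + n)/(2*n) (L(n) = (n - 49/2)/(n + n) = (-49/2 + n)/((2*n)) = (-49/2 + n)*(1/(2*n)) = (-49/2 + n)/(2*n))
-(-1)*L(251/143) = -(-1)*(-49 + 2*(251/143))/(4*((251/143))) = -(-1)*(-49 + 2*(251*(1/143)))/(4*((251*(1/143)))) = -(-1)*(-49 + 2*(251/143))/(4*(251/143)) = -(-1)*(¼)*(143/251)*(-49 + 502/143) = -(-1)*(¼)*(143/251)*(-6505/143) = -(-1)*(-6505)/1004 = -1*6505/1004 = -6505/1004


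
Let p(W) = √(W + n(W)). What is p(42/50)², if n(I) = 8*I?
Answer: 189/25 ≈ 7.5600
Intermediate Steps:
p(W) = 3*√W (p(W) = √(W + 8*W) = √(9*W) = 3*√W)
p(42/50)² = (3*√(42/50))² = (3*√(42*(1/50)))² = (3*√(21/25))² = (3*(√21/5))² = (3*√21/5)² = 189/25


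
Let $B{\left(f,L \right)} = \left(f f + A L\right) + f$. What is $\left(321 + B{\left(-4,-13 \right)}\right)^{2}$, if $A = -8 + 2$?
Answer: $168921$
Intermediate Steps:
$A = -6$
$B{\left(f,L \right)} = f + f^{2} - 6 L$ ($B{\left(f,L \right)} = \left(f f - 6 L\right) + f = \left(f^{2} - 6 L\right) + f = f + f^{2} - 6 L$)
$\left(321 + B{\left(-4,-13 \right)}\right)^{2} = \left(321 - \left(-74 - 16\right)\right)^{2} = \left(321 + \left(-4 + 16 + 78\right)\right)^{2} = \left(321 + 90\right)^{2} = 411^{2} = 168921$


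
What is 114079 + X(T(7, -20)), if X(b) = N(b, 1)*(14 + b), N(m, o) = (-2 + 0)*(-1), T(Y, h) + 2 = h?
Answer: 114063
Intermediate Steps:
T(Y, h) = -2 + h
N(m, o) = 2 (N(m, o) = -2*(-1) = 2)
X(b) = 28 + 2*b (X(b) = 2*(14 + b) = 28 + 2*b)
114079 + X(T(7, -20)) = 114079 + (28 + 2*(-2 - 20)) = 114079 + (28 + 2*(-22)) = 114079 + (28 - 44) = 114079 - 16 = 114063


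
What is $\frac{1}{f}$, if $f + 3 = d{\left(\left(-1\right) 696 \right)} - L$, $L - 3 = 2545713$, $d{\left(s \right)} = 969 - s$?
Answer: $- \frac{1}{2544054} \approx -3.9307 \cdot 10^{-7}$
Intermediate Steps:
$L = 2545716$ ($L = 3 + 2545713 = 2545716$)
$f = -2544054$ ($f = -3 + \left(\left(969 - \left(-1\right) 696\right) - 2545716\right) = -3 + \left(\left(969 - -696\right) - 2545716\right) = -3 + \left(\left(969 + 696\right) - 2545716\right) = -3 + \left(1665 - 2545716\right) = -3 - 2544051 = -2544054$)
$\frac{1}{f} = \frac{1}{-2544054} = - \frac{1}{2544054}$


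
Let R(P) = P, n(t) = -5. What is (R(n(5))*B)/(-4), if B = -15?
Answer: -75/4 ≈ -18.750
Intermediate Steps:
(R(n(5))*B)/(-4) = -5*(-15)/(-4) = 75*(-¼) = -75/4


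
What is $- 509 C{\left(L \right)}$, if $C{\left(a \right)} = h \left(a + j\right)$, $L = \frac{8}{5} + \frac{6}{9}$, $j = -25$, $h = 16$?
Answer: $\frac{2777104}{15} \approx 1.8514 \cdot 10^{5}$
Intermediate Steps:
$L = \frac{34}{15}$ ($L = 8 \cdot \frac{1}{5} + 6 \cdot \frac{1}{9} = \frac{8}{5} + \frac{2}{3} = \frac{34}{15} \approx 2.2667$)
$C{\left(a \right)} = -400 + 16 a$ ($C{\left(a \right)} = 16 \left(a - 25\right) = 16 \left(-25 + a\right) = -400 + 16 a$)
$- 509 C{\left(L \right)} = - 509 \left(-400 + 16 \cdot \frac{34}{15}\right) = - 509 \left(-400 + \frac{544}{15}\right) = \left(-509\right) \left(- \frac{5456}{15}\right) = \frac{2777104}{15}$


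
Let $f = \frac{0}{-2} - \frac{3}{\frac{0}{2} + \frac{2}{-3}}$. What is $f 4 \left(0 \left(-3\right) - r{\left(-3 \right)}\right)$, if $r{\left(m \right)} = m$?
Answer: $54$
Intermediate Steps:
$f = \frac{9}{2}$ ($f = 0 \left(- \frac{1}{2}\right) - \frac{3}{0 \cdot \frac{1}{2} + 2 \left(- \frac{1}{3}\right)} = 0 - \frac{3}{0 - \frac{2}{3}} = 0 - \frac{3}{- \frac{2}{3}} = 0 - - \frac{9}{2} = 0 + \frac{9}{2} = \frac{9}{2} \approx 4.5$)
$f 4 \left(0 \left(-3\right) - r{\left(-3 \right)}\right) = \frac{9}{2} \cdot 4 \left(0 \left(-3\right) - -3\right) = 18 \left(0 + 3\right) = 18 \cdot 3 = 54$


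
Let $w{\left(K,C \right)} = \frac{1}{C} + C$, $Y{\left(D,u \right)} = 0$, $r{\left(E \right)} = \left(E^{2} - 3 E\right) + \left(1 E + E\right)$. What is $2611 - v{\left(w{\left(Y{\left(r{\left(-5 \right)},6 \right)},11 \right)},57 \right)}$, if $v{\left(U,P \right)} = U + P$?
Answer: $\frac{27972}{11} \approx 2542.9$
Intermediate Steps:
$r{\left(E \right)} = E^{2} - E$ ($r{\left(E \right)} = \left(E^{2} - 3 E\right) + \left(E + E\right) = \left(E^{2} - 3 E\right) + 2 E = E^{2} - E$)
$w{\left(K,C \right)} = C + \frac{1}{C}$
$v{\left(U,P \right)} = P + U$
$2611 - v{\left(w{\left(Y{\left(r{\left(-5 \right)},6 \right)},11 \right)},57 \right)} = 2611 - \left(57 + \left(11 + \frac{1}{11}\right)\right) = 2611 - \left(57 + \frac{122}{11}\right) = 2611 - \frac{749}{11} = \frac{27972}{11}$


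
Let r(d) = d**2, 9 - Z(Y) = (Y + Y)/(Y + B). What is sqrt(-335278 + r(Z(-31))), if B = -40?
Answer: 3*I*sqrt(187755941)/71 ≈ 578.97*I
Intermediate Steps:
Z(Y) = 9 - 2*Y/(-40 + Y) (Z(Y) = 9 - (Y + Y)/(Y - 40) = 9 - 2*Y/(-40 + Y))
sqrt(-335278 + r(Z(-31))) = sqrt(-335278 + ((-360 + 7*(-31))/(-40 - 31))**2) = sqrt(-335278 + ((-360 - 217)/(-71))**2) = sqrt(-335278 + (-1/71*(-577))**2) = sqrt(-335278 + (577/71)**2) = sqrt(-335278 + 332929/5041) = sqrt(-1689803469/5041) = 3*I*sqrt(187755941)/71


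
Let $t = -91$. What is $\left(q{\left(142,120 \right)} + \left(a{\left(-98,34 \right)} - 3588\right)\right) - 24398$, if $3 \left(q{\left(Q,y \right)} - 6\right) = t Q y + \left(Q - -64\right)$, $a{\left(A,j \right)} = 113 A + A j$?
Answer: $- \frac{1677592}{3} \approx -5.592 \cdot 10^{5}$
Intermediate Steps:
$q{\left(Q,y \right)} = \frac{82}{3} + \frac{Q}{3} - \frac{91 Q y}{3}$ ($q{\left(Q,y \right)} = 6 + \frac{- 91 Q y + \left(Q - -64\right)}{3} = 6 + \frac{- 91 Q y + \left(Q + 64\right)}{3} = 6 + \frac{- 91 Q y + \left(64 + Q\right)}{3} = 6 + \frac{64 + Q - 91 Q y}{3} = 6 + \left(\frac{64}{3} + \frac{Q}{3} - \frac{91 Q y}{3}\right) = \frac{82}{3} + \frac{Q}{3} - \frac{91 Q y}{3}$)
$\left(q{\left(142,120 \right)} + \left(a{\left(-98,34 \right)} - 3588\right)\right) - 24398 = \left(\left(\frac{82}{3} + \frac{1}{3} \cdot 142 - \frac{12922}{3} \cdot 120\right) - \left(3588 + 98 \left(113 + 34\right)\right)\right) - 24398 = \left(\left(\frac{82}{3} + \frac{142}{3} - 516880\right) - 17994\right) - 24398 = \left(- \frac{1550416}{3} - 17994\right) - 24398 = - \frac{1604398}{3} - 24398 = - \frac{1677592}{3}$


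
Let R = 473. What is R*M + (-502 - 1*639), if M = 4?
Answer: 751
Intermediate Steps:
R*M + (-502 - 1*639) = 473*4 + (-502 - 1*639) = 1892 + (-502 - 639) = 1892 - 1141 = 751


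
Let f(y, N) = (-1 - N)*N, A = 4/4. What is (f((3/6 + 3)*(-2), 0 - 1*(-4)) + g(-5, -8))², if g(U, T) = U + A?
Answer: 576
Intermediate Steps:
A = 1 (A = 4*(¼) = 1)
f(y, N) = N*(-1 - N)
g(U, T) = 1 + U (g(U, T) = U + 1 = 1 + U)
(f((3/6 + 3)*(-2), 0 - 1*(-4)) + g(-5, -8))² = (-(0 - 1*(-4))*(1 + (0 - 1*(-4))) + (1 - 5))² = (-(0 + 4)*(1 + (0 + 4)) - 4)² = (-1*4*(1 + 4) - 4)² = (-1*4*5 - 4)² = (-20 - 4)² = (-24)² = 576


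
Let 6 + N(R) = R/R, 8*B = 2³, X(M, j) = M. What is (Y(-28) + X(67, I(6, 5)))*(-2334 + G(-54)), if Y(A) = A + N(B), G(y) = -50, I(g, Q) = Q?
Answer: -81056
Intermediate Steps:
B = 1 (B = (⅛)*2³ = (⅛)*8 = 1)
N(R) = -5 (N(R) = -6 + R/R = -6 + 1 = -5)
Y(A) = -5 + A (Y(A) = A - 5 = -5 + A)
(Y(-28) + X(67, I(6, 5)))*(-2334 + G(-54)) = ((-5 - 28) + 67)*(-2334 - 50) = (-33 + 67)*(-2384) = 34*(-2384) = -81056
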